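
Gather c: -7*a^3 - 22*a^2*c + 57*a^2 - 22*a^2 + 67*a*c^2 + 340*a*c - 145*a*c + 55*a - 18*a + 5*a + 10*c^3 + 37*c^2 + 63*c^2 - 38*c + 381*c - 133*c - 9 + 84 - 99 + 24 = -7*a^3 + 35*a^2 + 42*a + 10*c^3 + c^2*(67*a + 100) + c*(-22*a^2 + 195*a + 210)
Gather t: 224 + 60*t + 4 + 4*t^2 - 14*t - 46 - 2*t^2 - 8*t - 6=2*t^2 + 38*t + 176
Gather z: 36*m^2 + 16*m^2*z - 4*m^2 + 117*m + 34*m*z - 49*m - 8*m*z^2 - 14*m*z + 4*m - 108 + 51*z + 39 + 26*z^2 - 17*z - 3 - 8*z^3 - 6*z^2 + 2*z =32*m^2 + 72*m - 8*z^3 + z^2*(20 - 8*m) + z*(16*m^2 + 20*m + 36) - 72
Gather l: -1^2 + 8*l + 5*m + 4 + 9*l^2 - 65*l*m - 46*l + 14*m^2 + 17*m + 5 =9*l^2 + l*(-65*m - 38) + 14*m^2 + 22*m + 8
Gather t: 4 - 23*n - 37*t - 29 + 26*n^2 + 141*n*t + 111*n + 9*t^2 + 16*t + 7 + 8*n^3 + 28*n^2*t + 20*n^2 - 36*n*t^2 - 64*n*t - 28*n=8*n^3 + 46*n^2 + 60*n + t^2*(9 - 36*n) + t*(28*n^2 + 77*n - 21) - 18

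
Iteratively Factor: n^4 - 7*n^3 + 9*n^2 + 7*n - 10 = (n - 5)*(n^3 - 2*n^2 - n + 2) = (n - 5)*(n - 2)*(n^2 - 1) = (n - 5)*(n - 2)*(n - 1)*(n + 1)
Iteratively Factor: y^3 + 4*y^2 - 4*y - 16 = (y - 2)*(y^2 + 6*y + 8) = (y - 2)*(y + 4)*(y + 2)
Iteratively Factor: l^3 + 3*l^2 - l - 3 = (l + 1)*(l^2 + 2*l - 3) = (l - 1)*(l + 1)*(l + 3)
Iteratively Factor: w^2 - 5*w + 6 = (w - 2)*(w - 3)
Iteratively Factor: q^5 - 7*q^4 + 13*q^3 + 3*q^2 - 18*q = (q - 2)*(q^4 - 5*q^3 + 3*q^2 + 9*q) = q*(q - 2)*(q^3 - 5*q^2 + 3*q + 9) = q*(q - 3)*(q - 2)*(q^2 - 2*q - 3) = q*(q - 3)*(q - 2)*(q + 1)*(q - 3)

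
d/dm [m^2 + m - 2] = 2*m + 1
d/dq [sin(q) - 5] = cos(q)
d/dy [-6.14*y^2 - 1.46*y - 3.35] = -12.28*y - 1.46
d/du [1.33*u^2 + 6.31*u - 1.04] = 2.66*u + 6.31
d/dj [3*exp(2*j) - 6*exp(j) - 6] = 6*(exp(j) - 1)*exp(j)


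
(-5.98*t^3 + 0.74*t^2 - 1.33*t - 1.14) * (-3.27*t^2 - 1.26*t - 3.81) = 19.5546*t^5 + 5.115*t^4 + 26.2005*t^3 + 2.5842*t^2 + 6.5037*t + 4.3434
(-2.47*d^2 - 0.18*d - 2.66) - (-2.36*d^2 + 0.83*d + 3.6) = -0.11*d^2 - 1.01*d - 6.26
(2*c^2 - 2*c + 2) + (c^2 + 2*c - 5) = 3*c^2 - 3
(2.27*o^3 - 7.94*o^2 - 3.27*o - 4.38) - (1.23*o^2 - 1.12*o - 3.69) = 2.27*o^3 - 9.17*o^2 - 2.15*o - 0.69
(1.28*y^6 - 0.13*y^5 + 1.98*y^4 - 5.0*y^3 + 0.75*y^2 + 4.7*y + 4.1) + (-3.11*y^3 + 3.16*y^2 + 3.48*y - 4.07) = 1.28*y^6 - 0.13*y^5 + 1.98*y^4 - 8.11*y^3 + 3.91*y^2 + 8.18*y + 0.0299999999999994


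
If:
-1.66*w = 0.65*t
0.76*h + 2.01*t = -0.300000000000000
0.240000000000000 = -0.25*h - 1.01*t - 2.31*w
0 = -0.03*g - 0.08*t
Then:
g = -0.68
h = -1.07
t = 0.25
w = -0.10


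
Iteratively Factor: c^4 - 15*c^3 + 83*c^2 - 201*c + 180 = (c - 3)*(c^3 - 12*c^2 + 47*c - 60) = (c - 5)*(c - 3)*(c^2 - 7*c + 12) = (c - 5)*(c - 3)^2*(c - 4)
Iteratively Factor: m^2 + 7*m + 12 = (m + 3)*(m + 4)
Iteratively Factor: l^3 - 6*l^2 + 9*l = (l - 3)*(l^2 - 3*l) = (l - 3)^2*(l)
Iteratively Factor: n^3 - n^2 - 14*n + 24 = (n + 4)*(n^2 - 5*n + 6) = (n - 2)*(n + 4)*(n - 3)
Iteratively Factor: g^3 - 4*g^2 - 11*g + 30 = (g - 2)*(g^2 - 2*g - 15) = (g - 2)*(g + 3)*(g - 5)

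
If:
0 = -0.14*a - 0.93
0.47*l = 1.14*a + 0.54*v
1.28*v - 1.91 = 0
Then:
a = -6.64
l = -14.40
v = 1.49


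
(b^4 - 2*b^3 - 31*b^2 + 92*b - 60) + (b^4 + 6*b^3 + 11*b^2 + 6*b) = 2*b^4 + 4*b^3 - 20*b^2 + 98*b - 60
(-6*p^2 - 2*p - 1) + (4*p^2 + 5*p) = -2*p^2 + 3*p - 1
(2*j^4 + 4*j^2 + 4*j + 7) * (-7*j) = -14*j^5 - 28*j^3 - 28*j^2 - 49*j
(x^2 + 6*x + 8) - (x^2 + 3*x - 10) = 3*x + 18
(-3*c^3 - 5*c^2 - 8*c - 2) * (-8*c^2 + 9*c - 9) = 24*c^5 + 13*c^4 + 46*c^3 - 11*c^2 + 54*c + 18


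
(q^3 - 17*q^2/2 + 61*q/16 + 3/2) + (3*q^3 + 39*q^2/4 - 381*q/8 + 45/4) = 4*q^3 + 5*q^2/4 - 701*q/16 + 51/4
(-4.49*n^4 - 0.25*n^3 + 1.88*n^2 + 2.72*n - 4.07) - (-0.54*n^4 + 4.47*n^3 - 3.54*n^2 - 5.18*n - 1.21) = -3.95*n^4 - 4.72*n^3 + 5.42*n^2 + 7.9*n - 2.86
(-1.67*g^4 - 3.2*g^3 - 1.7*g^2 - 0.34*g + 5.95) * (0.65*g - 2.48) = -1.0855*g^5 + 2.0616*g^4 + 6.831*g^3 + 3.995*g^2 + 4.7107*g - 14.756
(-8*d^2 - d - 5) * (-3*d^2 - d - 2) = 24*d^4 + 11*d^3 + 32*d^2 + 7*d + 10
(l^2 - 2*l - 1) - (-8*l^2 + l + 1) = 9*l^2 - 3*l - 2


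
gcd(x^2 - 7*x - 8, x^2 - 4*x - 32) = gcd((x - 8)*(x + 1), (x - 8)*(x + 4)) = x - 8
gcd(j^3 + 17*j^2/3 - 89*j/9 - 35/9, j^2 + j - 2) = 1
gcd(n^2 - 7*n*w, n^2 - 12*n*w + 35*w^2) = -n + 7*w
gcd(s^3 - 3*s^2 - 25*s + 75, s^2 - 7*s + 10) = s - 5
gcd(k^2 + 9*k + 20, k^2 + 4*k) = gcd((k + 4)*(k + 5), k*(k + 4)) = k + 4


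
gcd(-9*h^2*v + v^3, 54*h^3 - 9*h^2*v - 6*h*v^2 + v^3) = -9*h^2 + v^2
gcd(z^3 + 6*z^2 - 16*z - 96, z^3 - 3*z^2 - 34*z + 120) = z^2 + 2*z - 24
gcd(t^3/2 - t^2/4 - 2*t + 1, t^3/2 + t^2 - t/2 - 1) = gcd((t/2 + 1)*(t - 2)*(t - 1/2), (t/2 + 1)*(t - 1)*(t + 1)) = t + 2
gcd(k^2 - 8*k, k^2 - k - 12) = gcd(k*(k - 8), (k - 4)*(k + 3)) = 1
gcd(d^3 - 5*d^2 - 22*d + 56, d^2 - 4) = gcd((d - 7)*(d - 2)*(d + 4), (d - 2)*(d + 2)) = d - 2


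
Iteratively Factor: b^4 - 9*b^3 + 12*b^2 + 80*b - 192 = (b + 3)*(b^3 - 12*b^2 + 48*b - 64) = (b - 4)*(b + 3)*(b^2 - 8*b + 16) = (b - 4)^2*(b + 3)*(b - 4)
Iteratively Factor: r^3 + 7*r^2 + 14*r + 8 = (r + 2)*(r^2 + 5*r + 4) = (r + 1)*(r + 2)*(r + 4)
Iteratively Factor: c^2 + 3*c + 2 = (c + 1)*(c + 2)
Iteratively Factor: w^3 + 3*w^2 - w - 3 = (w + 1)*(w^2 + 2*w - 3) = (w - 1)*(w + 1)*(w + 3)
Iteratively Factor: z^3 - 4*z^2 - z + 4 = (z + 1)*(z^2 - 5*z + 4) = (z - 1)*(z + 1)*(z - 4)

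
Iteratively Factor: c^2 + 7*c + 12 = (c + 4)*(c + 3)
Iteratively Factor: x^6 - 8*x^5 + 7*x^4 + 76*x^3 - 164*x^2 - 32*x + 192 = (x - 2)*(x^5 - 6*x^4 - 5*x^3 + 66*x^2 - 32*x - 96) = (x - 4)*(x - 2)*(x^4 - 2*x^3 - 13*x^2 + 14*x + 24) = (x - 4)*(x - 2)^2*(x^3 - 13*x - 12) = (x - 4)*(x - 2)^2*(x + 1)*(x^2 - x - 12) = (x - 4)*(x - 2)^2*(x + 1)*(x + 3)*(x - 4)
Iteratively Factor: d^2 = (d)*(d)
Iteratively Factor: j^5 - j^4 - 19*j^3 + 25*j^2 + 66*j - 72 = (j - 3)*(j^4 + 2*j^3 - 13*j^2 - 14*j + 24) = (j - 3)*(j + 2)*(j^3 - 13*j + 12) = (j - 3)^2*(j + 2)*(j^2 + 3*j - 4) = (j - 3)^2*(j + 2)*(j + 4)*(j - 1)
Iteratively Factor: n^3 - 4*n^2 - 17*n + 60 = (n + 4)*(n^2 - 8*n + 15) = (n - 3)*(n + 4)*(n - 5)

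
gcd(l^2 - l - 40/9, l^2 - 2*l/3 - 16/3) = l - 8/3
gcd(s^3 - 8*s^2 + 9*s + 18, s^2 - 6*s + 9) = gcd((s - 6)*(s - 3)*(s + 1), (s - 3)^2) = s - 3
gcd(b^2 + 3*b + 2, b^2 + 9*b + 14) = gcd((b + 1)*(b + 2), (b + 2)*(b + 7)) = b + 2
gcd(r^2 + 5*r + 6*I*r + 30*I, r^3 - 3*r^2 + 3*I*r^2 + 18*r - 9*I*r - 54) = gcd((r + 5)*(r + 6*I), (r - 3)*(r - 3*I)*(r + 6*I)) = r + 6*I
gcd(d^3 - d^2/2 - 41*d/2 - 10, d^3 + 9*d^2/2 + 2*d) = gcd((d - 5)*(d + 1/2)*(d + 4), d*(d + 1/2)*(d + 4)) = d^2 + 9*d/2 + 2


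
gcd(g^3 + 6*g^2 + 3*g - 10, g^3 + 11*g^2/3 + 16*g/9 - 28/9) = g + 2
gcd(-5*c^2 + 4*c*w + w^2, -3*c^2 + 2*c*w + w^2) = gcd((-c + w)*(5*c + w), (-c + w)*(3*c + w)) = -c + w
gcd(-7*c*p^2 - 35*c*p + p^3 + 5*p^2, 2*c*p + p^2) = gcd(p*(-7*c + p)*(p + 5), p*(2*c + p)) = p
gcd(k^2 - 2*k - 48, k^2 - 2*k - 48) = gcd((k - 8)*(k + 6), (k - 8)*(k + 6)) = k^2 - 2*k - 48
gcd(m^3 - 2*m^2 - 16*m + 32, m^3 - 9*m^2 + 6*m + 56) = m - 4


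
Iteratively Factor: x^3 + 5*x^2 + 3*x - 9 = (x - 1)*(x^2 + 6*x + 9) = (x - 1)*(x + 3)*(x + 3)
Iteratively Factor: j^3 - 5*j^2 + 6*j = (j)*(j^2 - 5*j + 6) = j*(j - 3)*(j - 2)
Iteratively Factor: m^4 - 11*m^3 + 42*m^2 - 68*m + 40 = (m - 2)*(m^3 - 9*m^2 + 24*m - 20) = (m - 5)*(m - 2)*(m^2 - 4*m + 4) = (m - 5)*(m - 2)^2*(m - 2)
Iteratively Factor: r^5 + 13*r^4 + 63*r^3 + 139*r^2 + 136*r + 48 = (r + 4)*(r^4 + 9*r^3 + 27*r^2 + 31*r + 12) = (r + 3)*(r + 4)*(r^3 + 6*r^2 + 9*r + 4) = (r + 1)*(r + 3)*(r + 4)*(r^2 + 5*r + 4) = (r + 1)^2*(r + 3)*(r + 4)*(r + 4)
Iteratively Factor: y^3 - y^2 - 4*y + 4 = (y - 1)*(y^2 - 4) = (y - 2)*(y - 1)*(y + 2)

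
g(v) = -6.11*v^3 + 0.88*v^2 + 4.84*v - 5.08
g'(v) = -18.33*v^2 + 1.76*v + 4.84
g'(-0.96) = -13.74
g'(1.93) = -60.04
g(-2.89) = 135.76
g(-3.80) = 324.50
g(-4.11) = 414.09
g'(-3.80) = -266.53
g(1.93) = -36.39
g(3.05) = -155.49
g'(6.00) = -644.48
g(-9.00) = 4476.83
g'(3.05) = -160.31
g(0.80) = -3.77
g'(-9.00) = -1495.73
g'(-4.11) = -312.03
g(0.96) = -5.03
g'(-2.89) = -153.34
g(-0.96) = -3.51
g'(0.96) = -10.36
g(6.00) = -1264.12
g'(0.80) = -5.48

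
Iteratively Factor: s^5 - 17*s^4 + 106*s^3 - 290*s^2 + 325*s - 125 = (s - 5)*(s^4 - 12*s^3 + 46*s^2 - 60*s + 25) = (s - 5)^2*(s^3 - 7*s^2 + 11*s - 5) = (s - 5)^3*(s^2 - 2*s + 1) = (s - 5)^3*(s - 1)*(s - 1)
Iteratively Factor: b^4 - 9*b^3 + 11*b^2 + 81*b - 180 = (b - 4)*(b^3 - 5*b^2 - 9*b + 45) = (b - 4)*(b + 3)*(b^2 - 8*b + 15) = (b - 4)*(b - 3)*(b + 3)*(b - 5)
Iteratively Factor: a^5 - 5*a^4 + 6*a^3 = (a - 2)*(a^4 - 3*a^3) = a*(a - 2)*(a^3 - 3*a^2) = a*(a - 3)*(a - 2)*(a^2) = a^2*(a - 3)*(a - 2)*(a)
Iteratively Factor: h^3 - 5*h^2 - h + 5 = (h - 5)*(h^2 - 1) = (h - 5)*(h - 1)*(h + 1)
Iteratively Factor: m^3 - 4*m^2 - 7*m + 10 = (m + 2)*(m^2 - 6*m + 5) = (m - 5)*(m + 2)*(m - 1)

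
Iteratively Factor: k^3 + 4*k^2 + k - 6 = (k + 2)*(k^2 + 2*k - 3) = (k + 2)*(k + 3)*(k - 1)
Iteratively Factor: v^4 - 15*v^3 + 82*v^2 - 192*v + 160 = (v - 4)*(v^3 - 11*v^2 + 38*v - 40) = (v - 5)*(v - 4)*(v^2 - 6*v + 8) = (v - 5)*(v - 4)^2*(v - 2)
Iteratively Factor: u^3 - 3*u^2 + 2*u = (u)*(u^2 - 3*u + 2) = u*(u - 1)*(u - 2)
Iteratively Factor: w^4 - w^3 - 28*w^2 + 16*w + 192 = (w + 4)*(w^3 - 5*w^2 - 8*w + 48) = (w - 4)*(w + 4)*(w^2 - w - 12) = (w - 4)*(w + 3)*(w + 4)*(w - 4)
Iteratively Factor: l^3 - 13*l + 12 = (l - 3)*(l^2 + 3*l - 4) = (l - 3)*(l + 4)*(l - 1)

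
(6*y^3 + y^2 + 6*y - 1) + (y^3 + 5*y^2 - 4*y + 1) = 7*y^3 + 6*y^2 + 2*y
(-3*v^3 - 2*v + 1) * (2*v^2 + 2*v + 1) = -6*v^5 - 6*v^4 - 7*v^3 - 2*v^2 + 1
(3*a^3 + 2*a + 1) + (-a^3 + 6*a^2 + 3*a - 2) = 2*a^3 + 6*a^2 + 5*a - 1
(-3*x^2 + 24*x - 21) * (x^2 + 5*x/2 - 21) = -3*x^4 + 33*x^3/2 + 102*x^2 - 1113*x/2 + 441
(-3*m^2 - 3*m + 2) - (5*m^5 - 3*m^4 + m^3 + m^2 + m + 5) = -5*m^5 + 3*m^4 - m^3 - 4*m^2 - 4*m - 3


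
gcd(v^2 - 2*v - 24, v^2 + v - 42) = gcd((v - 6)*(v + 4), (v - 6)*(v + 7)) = v - 6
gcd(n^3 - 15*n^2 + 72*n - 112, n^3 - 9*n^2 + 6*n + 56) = n^2 - 11*n + 28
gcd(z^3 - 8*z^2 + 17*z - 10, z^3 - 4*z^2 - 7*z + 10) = z^2 - 6*z + 5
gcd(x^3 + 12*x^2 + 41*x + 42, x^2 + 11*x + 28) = x + 7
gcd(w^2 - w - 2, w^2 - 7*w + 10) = w - 2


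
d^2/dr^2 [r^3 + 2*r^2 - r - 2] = 6*r + 4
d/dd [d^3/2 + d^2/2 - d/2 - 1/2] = 3*d^2/2 + d - 1/2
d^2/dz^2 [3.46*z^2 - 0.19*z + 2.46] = 6.92000000000000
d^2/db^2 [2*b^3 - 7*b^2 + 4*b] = 12*b - 14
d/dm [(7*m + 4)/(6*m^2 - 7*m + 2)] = 6*(-7*m^2 - 8*m + 7)/(36*m^4 - 84*m^3 + 73*m^2 - 28*m + 4)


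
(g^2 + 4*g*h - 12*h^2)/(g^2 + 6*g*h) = (g - 2*h)/g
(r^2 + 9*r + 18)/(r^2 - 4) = (r^2 + 9*r + 18)/(r^2 - 4)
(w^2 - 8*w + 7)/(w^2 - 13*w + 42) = (w - 1)/(w - 6)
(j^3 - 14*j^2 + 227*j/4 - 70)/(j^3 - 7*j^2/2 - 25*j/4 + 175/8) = 2*(j - 8)/(2*j + 5)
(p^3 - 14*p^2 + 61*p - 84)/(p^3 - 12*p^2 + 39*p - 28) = (p - 3)/(p - 1)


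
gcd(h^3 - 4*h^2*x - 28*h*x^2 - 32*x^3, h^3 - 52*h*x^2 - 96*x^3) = -h^2 + 6*h*x + 16*x^2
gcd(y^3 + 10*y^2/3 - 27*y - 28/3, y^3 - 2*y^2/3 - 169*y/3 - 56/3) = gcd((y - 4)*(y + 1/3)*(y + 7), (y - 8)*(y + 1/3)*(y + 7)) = y^2 + 22*y/3 + 7/3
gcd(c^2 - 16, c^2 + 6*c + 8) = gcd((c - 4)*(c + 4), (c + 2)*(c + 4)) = c + 4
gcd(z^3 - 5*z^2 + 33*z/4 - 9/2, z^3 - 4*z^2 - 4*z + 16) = z - 2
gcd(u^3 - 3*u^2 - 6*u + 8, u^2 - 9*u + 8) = u - 1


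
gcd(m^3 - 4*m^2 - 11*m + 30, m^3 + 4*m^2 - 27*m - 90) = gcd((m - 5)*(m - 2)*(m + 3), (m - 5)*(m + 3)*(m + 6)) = m^2 - 2*m - 15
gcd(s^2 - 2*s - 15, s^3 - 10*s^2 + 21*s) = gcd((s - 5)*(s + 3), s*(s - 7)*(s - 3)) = 1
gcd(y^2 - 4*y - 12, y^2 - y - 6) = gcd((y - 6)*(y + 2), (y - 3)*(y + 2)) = y + 2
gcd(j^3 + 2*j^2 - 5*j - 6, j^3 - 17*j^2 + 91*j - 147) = 1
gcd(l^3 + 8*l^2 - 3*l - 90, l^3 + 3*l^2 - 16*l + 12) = l + 6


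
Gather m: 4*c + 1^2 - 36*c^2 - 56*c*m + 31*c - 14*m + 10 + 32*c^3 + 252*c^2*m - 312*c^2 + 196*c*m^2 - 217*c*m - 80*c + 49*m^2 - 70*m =32*c^3 - 348*c^2 - 45*c + m^2*(196*c + 49) + m*(252*c^2 - 273*c - 84) + 11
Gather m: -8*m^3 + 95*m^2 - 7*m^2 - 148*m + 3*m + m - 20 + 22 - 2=-8*m^3 + 88*m^2 - 144*m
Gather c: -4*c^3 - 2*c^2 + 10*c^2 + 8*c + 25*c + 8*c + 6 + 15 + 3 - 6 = -4*c^3 + 8*c^2 + 41*c + 18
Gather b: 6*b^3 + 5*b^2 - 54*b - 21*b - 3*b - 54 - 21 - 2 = 6*b^3 + 5*b^2 - 78*b - 77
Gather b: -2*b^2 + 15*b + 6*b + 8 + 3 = -2*b^2 + 21*b + 11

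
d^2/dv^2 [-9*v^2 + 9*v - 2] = -18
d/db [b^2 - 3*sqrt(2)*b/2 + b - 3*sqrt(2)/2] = 2*b - 3*sqrt(2)/2 + 1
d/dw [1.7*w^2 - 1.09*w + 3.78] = 3.4*w - 1.09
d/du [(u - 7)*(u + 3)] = 2*u - 4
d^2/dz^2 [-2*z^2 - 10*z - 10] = -4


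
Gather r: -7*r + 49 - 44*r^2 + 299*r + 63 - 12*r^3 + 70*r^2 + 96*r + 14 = -12*r^3 + 26*r^2 + 388*r + 126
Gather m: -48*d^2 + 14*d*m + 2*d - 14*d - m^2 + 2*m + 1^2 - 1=-48*d^2 - 12*d - m^2 + m*(14*d + 2)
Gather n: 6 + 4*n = 4*n + 6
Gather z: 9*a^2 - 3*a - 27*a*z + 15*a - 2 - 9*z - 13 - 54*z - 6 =9*a^2 + 12*a + z*(-27*a - 63) - 21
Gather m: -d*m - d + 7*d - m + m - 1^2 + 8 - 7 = -d*m + 6*d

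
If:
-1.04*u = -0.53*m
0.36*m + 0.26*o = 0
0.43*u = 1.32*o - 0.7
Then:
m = -0.34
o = 0.47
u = -0.17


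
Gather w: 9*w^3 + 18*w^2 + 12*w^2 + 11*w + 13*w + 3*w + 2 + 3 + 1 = 9*w^3 + 30*w^2 + 27*w + 6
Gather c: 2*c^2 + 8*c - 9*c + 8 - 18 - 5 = 2*c^2 - c - 15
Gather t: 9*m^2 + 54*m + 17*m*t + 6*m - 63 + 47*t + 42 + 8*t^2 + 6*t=9*m^2 + 60*m + 8*t^2 + t*(17*m + 53) - 21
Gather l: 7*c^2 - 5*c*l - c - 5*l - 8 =7*c^2 - c + l*(-5*c - 5) - 8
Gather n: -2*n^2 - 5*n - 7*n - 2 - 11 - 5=-2*n^2 - 12*n - 18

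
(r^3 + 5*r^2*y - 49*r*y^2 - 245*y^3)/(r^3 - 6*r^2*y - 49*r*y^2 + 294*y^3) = (-r - 5*y)/(-r + 6*y)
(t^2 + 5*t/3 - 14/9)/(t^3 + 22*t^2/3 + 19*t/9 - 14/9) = (9*t^2 + 15*t - 14)/(9*t^3 + 66*t^2 + 19*t - 14)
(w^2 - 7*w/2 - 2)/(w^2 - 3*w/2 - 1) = (w - 4)/(w - 2)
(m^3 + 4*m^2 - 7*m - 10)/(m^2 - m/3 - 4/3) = 3*(m^2 + 3*m - 10)/(3*m - 4)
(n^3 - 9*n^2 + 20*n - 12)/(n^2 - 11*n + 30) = (n^2 - 3*n + 2)/(n - 5)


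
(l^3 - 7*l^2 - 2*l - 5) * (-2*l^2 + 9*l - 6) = -2*l^5 + 23*l^4 - 65*l^3 + 34*l^2 - 33*l + 30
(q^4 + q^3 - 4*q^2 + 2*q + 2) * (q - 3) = q^5 - 2*q^4 - 7*q^3 + 14*q^2 - 4*q - 6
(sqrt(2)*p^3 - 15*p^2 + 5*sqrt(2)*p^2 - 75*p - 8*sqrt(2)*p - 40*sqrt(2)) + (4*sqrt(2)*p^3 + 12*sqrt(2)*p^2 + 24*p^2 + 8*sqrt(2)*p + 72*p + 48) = 5*sqrt(2)*p^3 + 9*p^2 + 17*sqrt(2)*p^2 - 3*p - 40*sqrt(2) + 48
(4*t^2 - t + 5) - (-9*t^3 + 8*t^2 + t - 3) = 9*t^3 - 4*t^2 - 2*t + 8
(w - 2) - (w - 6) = 4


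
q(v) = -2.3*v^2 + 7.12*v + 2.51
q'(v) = 7.12 - 4.6*v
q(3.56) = -1.29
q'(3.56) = -9.26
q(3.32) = 0.80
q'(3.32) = -8.15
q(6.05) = -38.60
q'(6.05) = -20.71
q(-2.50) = -29.66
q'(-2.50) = 18.62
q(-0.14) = 1.47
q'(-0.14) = 7.76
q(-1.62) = -15.06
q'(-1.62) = 14.57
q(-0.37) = -0.44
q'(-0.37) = 8.82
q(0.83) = 6.84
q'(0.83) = 3.30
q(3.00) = 3.17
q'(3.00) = -6.68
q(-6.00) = -123.01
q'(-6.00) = 34.72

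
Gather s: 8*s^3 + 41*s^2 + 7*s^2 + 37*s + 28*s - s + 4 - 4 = 8*s^3 + 48*s^2 + 64*s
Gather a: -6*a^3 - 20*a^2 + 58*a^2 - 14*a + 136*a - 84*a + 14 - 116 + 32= -6*a^3 + 38*a^2 + 38*a - 70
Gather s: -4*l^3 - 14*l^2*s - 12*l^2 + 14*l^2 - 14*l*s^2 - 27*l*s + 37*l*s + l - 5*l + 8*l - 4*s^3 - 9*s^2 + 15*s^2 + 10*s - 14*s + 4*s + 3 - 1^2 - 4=-4*l^3 + 2*l^2 + 4*l - 4*s^3 + s^2*(6 - 14*l) + s*(-14*l^2 + 10*l) - 2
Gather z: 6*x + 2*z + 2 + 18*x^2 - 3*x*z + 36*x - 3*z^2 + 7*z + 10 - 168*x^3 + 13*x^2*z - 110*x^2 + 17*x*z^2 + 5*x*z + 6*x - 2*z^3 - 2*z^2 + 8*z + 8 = -168*x^3 - 92*x^2 + 48*x - 2*z^3 + z^2*(17*x - 5) + z*(13*x^2 + 2*x + 17) + 20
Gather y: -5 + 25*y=25*y - 5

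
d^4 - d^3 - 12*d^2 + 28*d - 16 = (d - 2)^2*(d - 1)*(d + 4)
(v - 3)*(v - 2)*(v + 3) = v^3 - 2*v^2 - 9*v + 18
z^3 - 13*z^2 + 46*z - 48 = (z - 8)*(z - 3)*(z - 2)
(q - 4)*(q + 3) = q^2 - q - 12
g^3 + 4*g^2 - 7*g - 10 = (g - 2)*(g + 1)*(g + 5)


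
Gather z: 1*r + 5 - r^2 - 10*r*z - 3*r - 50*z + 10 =-r^2 - 2*r + z*(-10*r - 50) + 15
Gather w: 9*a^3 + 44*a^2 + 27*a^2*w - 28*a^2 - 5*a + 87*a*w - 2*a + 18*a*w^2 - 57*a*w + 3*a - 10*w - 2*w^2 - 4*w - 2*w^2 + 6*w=9*a^3 + 16*a^2 - 4*a + w^2*(18*a - 4) + w*(27*a^2 + 30*a - 8)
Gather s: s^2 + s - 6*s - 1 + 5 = s^2 - 5*s + 4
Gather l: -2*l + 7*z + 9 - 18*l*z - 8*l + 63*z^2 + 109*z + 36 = l*(-18*z - 10) + 63*z^2 + 116*z + 45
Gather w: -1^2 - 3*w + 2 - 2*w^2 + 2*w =-2*w^2 - w + 1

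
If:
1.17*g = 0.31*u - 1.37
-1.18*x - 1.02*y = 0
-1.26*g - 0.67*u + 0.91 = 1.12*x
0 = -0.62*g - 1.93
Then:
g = -3.11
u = -7.33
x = 8.70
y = -10.06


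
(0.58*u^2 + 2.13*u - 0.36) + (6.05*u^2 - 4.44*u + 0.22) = 6.63*u^2 - 2.31*u - 0.14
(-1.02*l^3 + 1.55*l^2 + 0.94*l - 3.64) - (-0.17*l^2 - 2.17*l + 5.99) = -1.02*l^3 + 1.72*l^2 + 3.11*l - 9.63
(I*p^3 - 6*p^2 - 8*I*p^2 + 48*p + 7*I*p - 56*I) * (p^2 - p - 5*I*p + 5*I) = I*p^5 - p^4 - 9*I*p^4 + 9*p^3 + 45*I*p^3 + 27*p^2 - 333*I*p^2 - 315*p + 296*I*p + 280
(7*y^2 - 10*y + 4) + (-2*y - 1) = 7*y^2 - 12*y + 3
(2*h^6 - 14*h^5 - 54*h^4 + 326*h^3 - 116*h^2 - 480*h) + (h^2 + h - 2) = 2*h^6 - 14*h^5 - 54*h^4 + 326*h^3 - 115*h^2 - 479*h - 2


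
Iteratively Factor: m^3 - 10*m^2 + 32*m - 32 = (m - 2)*(m^2 - 8*m + 16) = (m - 4)*(m - 2)*(m - 4)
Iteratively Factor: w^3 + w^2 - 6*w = (w - 2)*(w^2 + 3*w) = w*(w - 2)*(w + 3)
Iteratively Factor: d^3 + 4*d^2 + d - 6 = (d + 3)*(d^2 + d - 2) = (d + 2)*(d + 3)*(d - 1)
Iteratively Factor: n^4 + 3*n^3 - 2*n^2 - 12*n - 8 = (n + 1)*(n^3 + 2*n^2 - 4*n - 8) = (n + 1)*(n + 2)*(n^2 - 4) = (n - 2)*(n + 1)*(n + 2)*(n + 2)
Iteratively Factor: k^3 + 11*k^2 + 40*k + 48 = (k + 4)*(k^2 + 7*k + 12) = (k + 4)^2*(k + 3)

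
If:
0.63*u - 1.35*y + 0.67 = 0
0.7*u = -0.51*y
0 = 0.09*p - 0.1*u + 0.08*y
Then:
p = -0.63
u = -0.27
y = 0.37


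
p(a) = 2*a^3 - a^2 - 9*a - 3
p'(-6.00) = 219.00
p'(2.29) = 17.88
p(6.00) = 339.00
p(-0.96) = 2.95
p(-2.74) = -26.99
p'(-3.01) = 51.38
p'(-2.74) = 41.53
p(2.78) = 7.22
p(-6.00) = -417.00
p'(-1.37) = 5.00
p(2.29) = -4.84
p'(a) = 6*a^2 - 2*a - 9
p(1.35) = -12.05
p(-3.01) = -39.51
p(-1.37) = 2.31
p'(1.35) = -0.76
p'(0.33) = -9.01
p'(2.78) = 31.81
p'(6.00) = 195.00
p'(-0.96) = -1.55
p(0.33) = -6.01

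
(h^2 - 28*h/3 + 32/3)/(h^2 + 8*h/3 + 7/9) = 3*(3*h^2 - 28*h + 32)/(9*h^2 + 24*h + 7)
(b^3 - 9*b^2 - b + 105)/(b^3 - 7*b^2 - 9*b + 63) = (b - 5)/(b - 3)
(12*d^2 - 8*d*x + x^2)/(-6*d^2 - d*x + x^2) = (-12*d^2 + 8*d*x - x^2)/(6*d^2 + d*x - x^2)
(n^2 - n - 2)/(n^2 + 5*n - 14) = (n + 1)/(n + 7)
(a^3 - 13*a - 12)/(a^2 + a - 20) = (a^2 + 4*a + 3)/(a + 5)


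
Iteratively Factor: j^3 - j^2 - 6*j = (j - 3)*(j^2 + 2*j) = (j - 3)*(j + 2)*(j)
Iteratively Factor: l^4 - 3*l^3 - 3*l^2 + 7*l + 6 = (l - 2)*(l^3 - l^2 - 5*l - 3) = (l - 3)*(l - 2)*(l^2 + 2*l + 1) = (l - 3)*(l - 2)*(l + 1)*(l + 1)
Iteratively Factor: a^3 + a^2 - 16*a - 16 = (a + 4)*(a^2 - 3*a - 4) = (a + 1)*(a + 4)*(a - 4)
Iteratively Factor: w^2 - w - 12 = (w + 3)*(w - 4)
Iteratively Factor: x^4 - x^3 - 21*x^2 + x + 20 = (x - 1)*(x^3 - 21*x - 20) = (x - 1)*(x + 4)*(x^2 - 4*x - 5) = (x - 5)*(x - 1)*(x + 4)*(x + 1)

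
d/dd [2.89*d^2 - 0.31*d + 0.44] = 5.78*d - 0.31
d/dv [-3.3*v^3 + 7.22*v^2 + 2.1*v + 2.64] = -9.9*v^2 + 14.44*v + 2.1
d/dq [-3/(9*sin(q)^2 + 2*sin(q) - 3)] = 6*(9*sin(q) + 1)*cos(q)/(9*sin(q)^2 + 2*sin(q) - 3)^2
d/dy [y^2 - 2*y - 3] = 2*y - 2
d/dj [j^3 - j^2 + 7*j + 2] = 3*j^2 - 2*j + 7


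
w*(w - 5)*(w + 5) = w^3 - 25*w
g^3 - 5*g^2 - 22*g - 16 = (g - 8)*(g + 1)*(g + 2)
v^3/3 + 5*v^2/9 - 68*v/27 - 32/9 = (v/3 + 1)*(v - 8/3)*(v + 4/3)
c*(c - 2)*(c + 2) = c^3 - 4*c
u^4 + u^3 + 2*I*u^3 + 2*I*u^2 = u^2*(u + 1)*(u + 2*I)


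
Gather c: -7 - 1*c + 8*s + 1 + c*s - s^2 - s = c*(s - 1) - s^2 + 7*s - 6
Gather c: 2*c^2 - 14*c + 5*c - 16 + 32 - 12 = 2*c^2 - 9*c + 4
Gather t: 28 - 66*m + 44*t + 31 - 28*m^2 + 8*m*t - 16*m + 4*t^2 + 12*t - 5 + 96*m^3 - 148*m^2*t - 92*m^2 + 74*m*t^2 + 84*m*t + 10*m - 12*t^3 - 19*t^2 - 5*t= 96*m^3 - 120*m^2 - 72*m - 12*t^3 + t^2*(74*m - 15) + t*(-148*m^2 + 92*m + 51) + 54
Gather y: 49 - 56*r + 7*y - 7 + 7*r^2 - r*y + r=7*r^2 - 55*r + y*(7 - r) + 42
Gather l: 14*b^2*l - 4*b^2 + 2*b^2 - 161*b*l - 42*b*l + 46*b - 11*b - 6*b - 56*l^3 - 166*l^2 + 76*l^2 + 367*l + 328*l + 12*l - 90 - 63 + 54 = -2*b^2 + 29*b - 56*l^3 - 90*l^2 + l*(14*b^2 - 203*b + 707) - 99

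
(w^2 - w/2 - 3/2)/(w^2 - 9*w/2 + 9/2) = (w + 1)/(w - 3)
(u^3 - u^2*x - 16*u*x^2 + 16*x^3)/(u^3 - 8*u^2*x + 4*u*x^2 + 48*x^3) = (-u^2 - 3*u*x + 4*x^2)/(-u^2 + 4*u*x + 12*x^2)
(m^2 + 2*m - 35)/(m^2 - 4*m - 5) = (m + 7)/(m + 1)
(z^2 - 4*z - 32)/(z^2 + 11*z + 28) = (z - 8)/(z + 7)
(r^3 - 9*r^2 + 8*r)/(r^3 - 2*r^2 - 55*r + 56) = r/(r + 7)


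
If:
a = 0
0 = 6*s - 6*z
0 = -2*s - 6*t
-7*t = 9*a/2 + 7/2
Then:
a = 0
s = 3/2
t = -1/2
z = 3/2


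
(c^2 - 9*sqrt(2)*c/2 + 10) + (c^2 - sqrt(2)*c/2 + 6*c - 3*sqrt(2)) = 2*c^2 - 5*sqrt(2)*c + 6*c - 3*sqrt(2) + 10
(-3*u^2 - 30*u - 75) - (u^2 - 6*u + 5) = -4*u^2 - 24*u - 80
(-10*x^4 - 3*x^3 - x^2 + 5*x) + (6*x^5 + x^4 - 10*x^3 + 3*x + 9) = 6*x^5 - 9*x^4 - 13*x^3 - x^2 + 8*x + 9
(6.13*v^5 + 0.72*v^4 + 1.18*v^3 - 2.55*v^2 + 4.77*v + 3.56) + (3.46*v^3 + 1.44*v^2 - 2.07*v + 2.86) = 6.13*v^5 + 0.72*v^4 + 4.64*v^3 - 1.11*v^2 + 2.7*v + 6.42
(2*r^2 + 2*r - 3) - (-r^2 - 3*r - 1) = 3*r^2 + 5*r - 2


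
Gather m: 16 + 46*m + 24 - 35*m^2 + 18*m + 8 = -35*m^2 + 64*m + 48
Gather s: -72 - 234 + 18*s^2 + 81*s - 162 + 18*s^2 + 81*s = 36*s^2 + 162*s - 468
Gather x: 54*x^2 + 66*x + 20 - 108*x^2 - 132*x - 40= -54*x^2 - 66*x - 20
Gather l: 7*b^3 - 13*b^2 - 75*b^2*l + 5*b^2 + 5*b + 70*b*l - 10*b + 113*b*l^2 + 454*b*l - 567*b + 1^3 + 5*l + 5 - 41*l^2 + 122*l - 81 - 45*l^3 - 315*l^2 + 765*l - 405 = 7*b^3 - 8*b^2 - 572*b - 45*l^3 + l^2*(113*b - 356) + l*(-75*b^2 + 524*b + 892) - 480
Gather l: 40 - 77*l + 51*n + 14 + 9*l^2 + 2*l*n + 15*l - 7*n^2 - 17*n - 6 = 9*l^2 + l*(2*n - 62) - 7*n^2 + 34*n + 48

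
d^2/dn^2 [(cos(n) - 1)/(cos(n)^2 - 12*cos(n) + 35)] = (-9*(1 - cos(2*n))^2*cos(n)/4 - 2*(1 - cos(2*n))^2 - 1621*cos(n)/2 - 219*cos(2*n) + 42*cos(3*n) + cos(5*n)/2 + 411)/((cos(n) - 7)^3*(cos(n) - 5)^3)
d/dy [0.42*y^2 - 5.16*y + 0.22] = 0.84*y - 5.16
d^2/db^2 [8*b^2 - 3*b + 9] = 16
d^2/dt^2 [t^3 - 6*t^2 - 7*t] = 6*t - 12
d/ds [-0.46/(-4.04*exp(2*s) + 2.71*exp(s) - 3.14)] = (1.2466 - 3.7168*exp(s))*exp(s)/(4.04*exp(2*s) - 2.71*exp(s) + 3.14)^2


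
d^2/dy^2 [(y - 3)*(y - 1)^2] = 6*y - 10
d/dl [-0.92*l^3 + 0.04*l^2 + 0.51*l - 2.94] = -2.76*l^2 + 0.08*l + 0.51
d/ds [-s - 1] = -1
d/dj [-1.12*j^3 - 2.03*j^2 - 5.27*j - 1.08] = -3.36*j^2 - 4.06*j - 5.27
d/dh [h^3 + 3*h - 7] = 3*h^2 + 3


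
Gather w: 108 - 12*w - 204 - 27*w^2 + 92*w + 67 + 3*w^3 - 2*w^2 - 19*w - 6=3*w^3 - 29*w^2 + 61*w - 35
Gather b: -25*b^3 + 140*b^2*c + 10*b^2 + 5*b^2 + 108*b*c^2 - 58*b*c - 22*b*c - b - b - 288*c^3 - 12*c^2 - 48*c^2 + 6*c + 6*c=-25*b^3 + b^2*(140*c + 15) + b*(108*c^2 - 80*c - 2) - 288*c^3 - 60*c^2 + 12*c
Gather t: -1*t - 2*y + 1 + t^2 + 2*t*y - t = t^2 + t*(2*y - 2) - 2*y + 1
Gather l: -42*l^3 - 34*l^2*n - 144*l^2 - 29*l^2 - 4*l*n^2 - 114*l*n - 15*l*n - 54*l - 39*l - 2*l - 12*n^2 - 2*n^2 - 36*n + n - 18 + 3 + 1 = -42*l^3 + l^2*(-34*n - 173) + l*(-4*n^2 - 129*n - 95) - 14*n^2 - 35*n - 14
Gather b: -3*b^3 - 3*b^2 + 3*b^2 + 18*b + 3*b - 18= -3*b^3 + 21*b - 18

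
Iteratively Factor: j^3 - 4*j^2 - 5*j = (j - 5)*(j^2 + j) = j*(j - 5)*(j + 1)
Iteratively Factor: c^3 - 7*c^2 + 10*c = (c - 2)*(c^2 - 5*c) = (c - 5)*(c - 2)*(c)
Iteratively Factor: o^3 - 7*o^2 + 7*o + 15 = (o + 1)*(o^2 - 8*o + 15) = (o - 3)*(o + 1)*(o - 5)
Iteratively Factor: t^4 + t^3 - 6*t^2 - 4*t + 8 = (t + 2)*(t^3 - t^2 - 4*t + 4) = (t + 2)^2*(t^2 - 3*t + 2) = (t - 1)*(t + 2)^2*(t - 2)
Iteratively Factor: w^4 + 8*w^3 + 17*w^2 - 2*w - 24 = (w + 4)*(w^3 + 4*w^2 + w - 6) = (w + 2)*(w + 4)*(w^2 + 2*w - 3) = (w + 2)*(w + 3)*(w + 4)*(w - 1)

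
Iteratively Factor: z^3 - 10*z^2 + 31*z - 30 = (z - 5)*(z^2 - 5*z + 6) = (z - 5)*(z - 3)*(z - 2)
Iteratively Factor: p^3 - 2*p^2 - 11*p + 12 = (p - 4)*(p^2 + 2*p - 3) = (p - 4)*(p + 3)*(p - 1)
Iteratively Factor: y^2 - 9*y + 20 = (y - 5)*(y - 4)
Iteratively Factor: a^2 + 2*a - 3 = (a - 1)*(a + 3)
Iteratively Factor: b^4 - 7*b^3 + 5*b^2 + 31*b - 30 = (b - 1)*(b^3 - 6*b^2 - b + 30) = (b - 3)*(b - 1)*(b^2 - 3*b - 10) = (b - 5)*(b - 3)*(b - 1)*(b + 2)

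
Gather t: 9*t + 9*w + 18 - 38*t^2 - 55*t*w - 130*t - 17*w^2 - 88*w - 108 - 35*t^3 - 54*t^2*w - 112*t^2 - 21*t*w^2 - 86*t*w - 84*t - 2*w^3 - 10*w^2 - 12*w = -35*t^3 + t^2*(-54*w - 150) + t*(-21*w^2 - 141*w - 205) - 2*w^3 - 27*w^2 - 91*w - 90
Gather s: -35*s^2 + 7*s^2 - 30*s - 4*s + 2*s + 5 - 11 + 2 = -28*s^2 - 32*s - 4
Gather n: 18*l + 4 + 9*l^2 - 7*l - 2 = 9*l^2 + 11*l + 2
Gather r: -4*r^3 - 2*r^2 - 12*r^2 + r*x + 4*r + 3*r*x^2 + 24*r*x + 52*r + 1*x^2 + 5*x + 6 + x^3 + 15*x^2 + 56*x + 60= -4*r^3 - 14*r^2 + r*(3*x^2 + 25*x + 56) + x^3 + 16*x^2 + 61*x + 66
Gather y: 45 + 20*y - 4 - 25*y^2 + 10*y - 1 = -25*y^2 + 30*y + 40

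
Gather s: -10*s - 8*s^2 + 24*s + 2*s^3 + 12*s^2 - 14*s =2*s^3 + 4*s^2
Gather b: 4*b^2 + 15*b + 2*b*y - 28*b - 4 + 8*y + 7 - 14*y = 4*b^2 + b*(2*y - 13) - 6*y + 3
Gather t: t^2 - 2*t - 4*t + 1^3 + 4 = t^2 - 6*t + 5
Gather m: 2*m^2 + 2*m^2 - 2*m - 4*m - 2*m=4*m^2 - 8*m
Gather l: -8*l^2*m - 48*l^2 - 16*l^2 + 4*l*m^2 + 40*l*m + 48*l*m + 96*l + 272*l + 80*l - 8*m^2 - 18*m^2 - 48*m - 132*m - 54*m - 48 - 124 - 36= l^2*(-8*m - 64) + l*(4*m^2 + 88*m + 448) - 26*m^2 - 234*m - 208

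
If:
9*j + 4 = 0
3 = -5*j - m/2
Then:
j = -4/9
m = -14/9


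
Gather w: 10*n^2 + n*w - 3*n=10*n^2 + n*w - 3*n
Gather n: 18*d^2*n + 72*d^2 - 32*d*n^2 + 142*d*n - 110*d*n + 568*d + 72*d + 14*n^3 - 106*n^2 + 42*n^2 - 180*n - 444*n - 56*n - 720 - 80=72*d^2 + 640*d + 14*n^3 + n^2*(-32*d - 64) + n*(18*d^2 + 32*d - 680) - 800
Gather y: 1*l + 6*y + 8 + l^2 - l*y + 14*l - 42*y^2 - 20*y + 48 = l^2 + 15*l - 42*y^2 + y*(-l - 14) + 56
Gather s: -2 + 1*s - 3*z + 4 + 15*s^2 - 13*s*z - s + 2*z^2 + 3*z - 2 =15*s^2 - 13*s*z + 2*z^2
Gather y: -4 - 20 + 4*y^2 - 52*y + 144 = 4*y^2 - 52*y + 120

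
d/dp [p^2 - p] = 2*p - 1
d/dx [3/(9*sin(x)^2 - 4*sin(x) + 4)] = 6*(2 - 9*sin(x))*cos(x)/(9*sin(x)^2 - 4*sin(x) + 4)^2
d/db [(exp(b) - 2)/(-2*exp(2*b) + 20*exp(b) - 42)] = (2*(exp(b) - 5)*(exp(b) - 2) - exp(2*b) + 10*exp(b) - 21)*exp(b)/(2*(exp(2*b) - 10*exp(b) + 21)^2)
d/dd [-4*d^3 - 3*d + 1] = -12*d^2 - 3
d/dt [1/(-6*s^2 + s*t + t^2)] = (-s - 2*t)/(-6*s^2 + s*t + t^2)^2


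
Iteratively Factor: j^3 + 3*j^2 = (j)*(j^2 + 3*j) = j*(j + 3)*(j)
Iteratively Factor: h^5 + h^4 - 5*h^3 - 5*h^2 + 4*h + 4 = (h + 2)*(h^4 - h^3 - 3*h^2 + h + 2) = (h - 1)*(h + 2)*(h^3 - 3*h - 2) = (h - 1)*(h + 1)*(h + 2)*(h^2 - h - 2) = (h - 1)*(h + 1)^2*(h + 2)*(h - 2)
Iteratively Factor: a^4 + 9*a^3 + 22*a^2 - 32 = (a + 4)*(a^3 + 5*a^2 + 2*a - 8) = (a + 2)*(a + 4)*(a^2 + 3*a - 4) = (a + 2)*(a + 4)^2*(a - 1)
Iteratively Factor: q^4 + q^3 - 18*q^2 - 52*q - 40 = (q + 2)*(q^3 - q^2 - 16*q - 20) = (q + 2)^2*(q^2 - 3*q - 10) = (q + 2)^3*(q - 5)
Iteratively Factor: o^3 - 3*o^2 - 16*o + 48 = (o - 3)*(o^2 - 16) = (o - 3)*(o + 4)*(o - 4)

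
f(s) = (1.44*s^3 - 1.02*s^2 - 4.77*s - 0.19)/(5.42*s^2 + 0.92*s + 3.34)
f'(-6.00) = 0.29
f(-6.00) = -1.66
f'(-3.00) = 0.37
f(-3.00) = -0.69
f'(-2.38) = 0.43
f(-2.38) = -0.44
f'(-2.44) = 0.42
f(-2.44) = -0.47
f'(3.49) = 0.33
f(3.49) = 0.44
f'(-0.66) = 0.20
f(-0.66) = 0.41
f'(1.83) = 0.39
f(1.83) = -0.15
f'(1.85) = 0.39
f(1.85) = -0.14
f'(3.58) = 0.32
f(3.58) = 0.47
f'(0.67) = 0.03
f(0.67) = -0.53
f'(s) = (-10.84*s - 0.92)*(1.44*s^3 - 1.02*s^2 - 4.77*s - 0.19)/(5.42*s^2 + 0.92*s + 3.34)^2 + (4.32*s^2 - 2.04*s - 4.77)/(5.42*s^2 + 0.92*s + 3.34) = (7.8048*s^4 + 2.6496*s^3 + 39.3438*s^2 - 4.754*s - 15.757)/(29.3764*s^4 + 9.9728*s^3 + 37.052*s^2 + 6.1456*s + 11.1556)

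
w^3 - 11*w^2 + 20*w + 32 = (w - 8)*(w - 4)*(w + 1)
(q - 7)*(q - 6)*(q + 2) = q^3 - 11*q^2 + 16*q + 84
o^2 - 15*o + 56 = (o - 8)*(o - 7)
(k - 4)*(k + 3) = k^2 - k - 12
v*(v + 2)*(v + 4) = v^3 + 6*v^2 + 8*v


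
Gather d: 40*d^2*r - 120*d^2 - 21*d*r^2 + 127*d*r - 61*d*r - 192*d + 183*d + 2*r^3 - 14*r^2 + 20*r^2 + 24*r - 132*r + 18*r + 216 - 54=d^2*(40*r - 120) + d*(-21*r^2 + 66*r - 9) + 2*r^3 + 6*r^2 - 90*r + 162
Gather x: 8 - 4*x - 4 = 4 - 4*x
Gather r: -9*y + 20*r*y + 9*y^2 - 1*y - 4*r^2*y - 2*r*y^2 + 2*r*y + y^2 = -4*r^2*y + r*(-2*y^2 + 22*y) + 10*y^2 - 10*y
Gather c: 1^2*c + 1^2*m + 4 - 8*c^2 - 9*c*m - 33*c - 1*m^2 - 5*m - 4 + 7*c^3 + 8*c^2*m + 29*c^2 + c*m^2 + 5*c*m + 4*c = 7*c^3 + c^2*(8*m + 21) + c*(m^2 - 4*m - 28) - m^2 - 4*m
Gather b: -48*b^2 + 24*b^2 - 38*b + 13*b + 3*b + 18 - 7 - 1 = -24*b^2 - 22*b + 10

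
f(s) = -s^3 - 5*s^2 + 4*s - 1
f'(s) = -3*s^2 - 10*s + 4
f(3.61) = -98.77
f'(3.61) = -71.20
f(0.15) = -0.52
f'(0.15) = 2.43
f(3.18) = -71.00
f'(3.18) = -58.14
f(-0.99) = -8.89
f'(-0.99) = 10.96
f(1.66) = -12.71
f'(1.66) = -20.87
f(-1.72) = -17.58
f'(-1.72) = 12.32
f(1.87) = -17.54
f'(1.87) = -25.19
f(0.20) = -0.41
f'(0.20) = 1.88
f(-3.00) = -31.00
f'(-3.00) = 7.00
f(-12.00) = 959.00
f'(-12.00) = -308.00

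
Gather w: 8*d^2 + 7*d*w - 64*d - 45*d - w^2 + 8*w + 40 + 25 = 8*d^2 - 109*d - w^2 + w*(7*d + 8) + 65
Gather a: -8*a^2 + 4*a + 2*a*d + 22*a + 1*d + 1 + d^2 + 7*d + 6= -8*a^2 + a*(2*d + 26) + d^2 + 8*d + 7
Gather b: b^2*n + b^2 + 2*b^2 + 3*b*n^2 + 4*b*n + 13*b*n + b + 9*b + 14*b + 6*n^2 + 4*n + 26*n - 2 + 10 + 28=b^2*(n + 3) + b*(3*n^2 + 17*n + 24) + 6*n^2 + 30*n + 36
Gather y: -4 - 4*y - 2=-4*y - 6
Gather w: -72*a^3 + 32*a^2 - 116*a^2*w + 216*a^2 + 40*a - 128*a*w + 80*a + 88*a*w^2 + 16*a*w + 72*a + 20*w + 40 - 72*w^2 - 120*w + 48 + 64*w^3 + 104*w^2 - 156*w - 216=-72*a^3 + 248*a^2 + 192*a + 64*w^3 + w^2*(88*a + 32) + w*(-116*a^2 - 112*a - 256) - 128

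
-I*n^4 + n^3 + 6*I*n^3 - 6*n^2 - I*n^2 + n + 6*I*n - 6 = (n - 6)*(n - I)*(n + I)*(-I*n + 1)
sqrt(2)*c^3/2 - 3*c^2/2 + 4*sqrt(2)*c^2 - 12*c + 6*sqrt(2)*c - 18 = (c + 6)*(c - 3*sqrt(2)/2)*(sqrt(2)*c/2 + sqrt(2))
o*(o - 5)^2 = o^3 - 10*o^2 + 25*o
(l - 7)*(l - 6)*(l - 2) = l^3 - 15*l^2 + 68*l - 84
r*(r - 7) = r^2 - 7*r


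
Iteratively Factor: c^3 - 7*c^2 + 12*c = (c)*(c^2 - 7*c + 12) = c*(c - 3)*(c - 4)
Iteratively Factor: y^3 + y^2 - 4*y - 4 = (y + 2)*(y^2 - y - 2) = (y + 1)*(y + 2)*(y - 2)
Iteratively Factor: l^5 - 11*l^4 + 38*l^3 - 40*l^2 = (l - 5)*(l^4 - 6*l^3 + 8*l^2) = (l - 5)*(l - 2)*(l^3 - 4*l^2) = l*(l - 5)*(l - 2)*(l^2 - 4*l) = l*(l - 5)*(l - 4)*(l - 2)*(l)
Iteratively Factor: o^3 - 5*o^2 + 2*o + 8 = (o + 1)*(o^2 - 6*o + 8) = (o - 2)*(o + 1)*(o - 4)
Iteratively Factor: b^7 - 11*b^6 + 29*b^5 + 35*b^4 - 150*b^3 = (b - 5)*(b^6 - 6*b^5 - b^4 + 30*b^3) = b*(b - 5)*(b^5 - 6*b^4 - b^3 + 30*b^2) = b^2*(b - 5)*(b^4 - 6*b^3 - b^2 + 30*b) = b^2*(b - 5)^2*(b^3 - b^2 - 6*b) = b^2*(b - 5)^2*(b + 2)*(b^2 - 3*b) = b^2*(b - 5)^2*(b - 3)*(b + 2)*(b)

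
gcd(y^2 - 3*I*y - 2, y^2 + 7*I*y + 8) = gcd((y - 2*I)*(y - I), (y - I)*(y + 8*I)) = y - I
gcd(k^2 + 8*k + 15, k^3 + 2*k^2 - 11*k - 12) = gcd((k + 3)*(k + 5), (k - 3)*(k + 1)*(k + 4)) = 1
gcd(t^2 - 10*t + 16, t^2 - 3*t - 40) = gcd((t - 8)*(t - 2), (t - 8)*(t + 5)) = t - 8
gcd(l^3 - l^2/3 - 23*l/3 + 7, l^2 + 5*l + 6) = l + 3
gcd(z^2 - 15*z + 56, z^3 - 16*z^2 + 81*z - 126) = z - 7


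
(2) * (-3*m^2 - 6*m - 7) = -6*m^2 - 12*m - 14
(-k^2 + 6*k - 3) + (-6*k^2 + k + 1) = -7*k^2 + 7*k - 2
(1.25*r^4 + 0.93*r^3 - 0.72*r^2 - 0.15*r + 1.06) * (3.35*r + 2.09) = 4.1875*r^5 + 5.728*r^4 - 0.4683*r^3 - 2.0073*r^2 + 3.2375*r + 2.2154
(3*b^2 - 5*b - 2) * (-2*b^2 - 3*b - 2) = -6*b^4 + b^3 + 13*b^2 + 16*b + 4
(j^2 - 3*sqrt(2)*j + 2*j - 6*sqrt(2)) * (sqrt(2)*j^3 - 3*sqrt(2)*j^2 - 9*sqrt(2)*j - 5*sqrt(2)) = sqrt(2)*j^5 - 6*j^4 - sqrt(2)*j^4 - 15*sqrt(2)*j^3 + 6*j^3 - 23*sqrt(2)*j^2 + 90*j^2 - 10*sqrt(2)*j + 138*j + 60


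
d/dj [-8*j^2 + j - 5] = 1 - 16*j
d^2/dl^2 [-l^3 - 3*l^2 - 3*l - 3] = -6*l - 6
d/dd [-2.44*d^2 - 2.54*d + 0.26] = -4.88*d - 2.54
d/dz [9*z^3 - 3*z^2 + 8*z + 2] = 27*z^2 - 6*z + 8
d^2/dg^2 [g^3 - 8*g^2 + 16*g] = 6*g - 16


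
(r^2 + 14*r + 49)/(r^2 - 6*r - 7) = (r^2 + 14*r + 49)/(r^2 - 6*r - 7)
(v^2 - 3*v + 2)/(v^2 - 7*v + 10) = (v - 1)/(v - 5)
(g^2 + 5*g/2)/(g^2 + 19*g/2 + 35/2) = g/(g + 7)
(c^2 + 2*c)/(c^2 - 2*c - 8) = c/(c - 4)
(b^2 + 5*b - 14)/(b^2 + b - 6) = (b + 7)/(b + 3)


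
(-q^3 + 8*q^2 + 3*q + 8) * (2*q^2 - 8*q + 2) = -2*q^5 + 24*q^4 - 60*q^3 + 8*q^2 - 58*q + 16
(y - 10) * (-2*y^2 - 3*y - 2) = -2*y^3 + 17*y^2 + 28*y + 20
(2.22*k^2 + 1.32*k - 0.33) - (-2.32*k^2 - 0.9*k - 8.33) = 4.54*k^2 + 2.22*k + 8.0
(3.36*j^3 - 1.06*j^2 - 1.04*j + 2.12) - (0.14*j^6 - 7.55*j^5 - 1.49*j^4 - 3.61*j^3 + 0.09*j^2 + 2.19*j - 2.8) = -0.14*j^6 + 7.55*j^5 + 1.49*j^4 + 6.97*j^3 - 1.15*j^2 - 3.23*j + 4.92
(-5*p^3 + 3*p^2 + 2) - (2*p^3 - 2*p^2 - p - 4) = -7*p^3 + 5*p^2 + p + 6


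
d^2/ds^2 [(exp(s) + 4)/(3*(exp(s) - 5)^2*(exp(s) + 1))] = (4*exp(4*s) + 49*exp(3*s) + 15*exp(2*s) + 151*exp(s) - 35)*exp(s)/(3*(exp(7*s) - 17*exp(6*s) + 93*exp(5*s) - 109*exp(4*s) - 445*exp(3*s) + 525*exp(2*s) + 1375*exp(s) + 625))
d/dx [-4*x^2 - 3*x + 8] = -8*x - 3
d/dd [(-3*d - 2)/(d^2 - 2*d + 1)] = (3*d + 7)/(d^3 - 3*d^2 + 3*d - 1)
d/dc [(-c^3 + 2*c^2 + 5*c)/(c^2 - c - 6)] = (-c^4 + 2*c^3 + 11*c^2 - 24*c - 30)/(c^4 - 2*c^3 - 11*c^2 + 12*c + 36)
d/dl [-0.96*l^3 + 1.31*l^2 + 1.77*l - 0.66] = -2.88*l^2 + 2.62*l + 1.77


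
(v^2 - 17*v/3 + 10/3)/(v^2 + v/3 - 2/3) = (v - 5)/(v + 1)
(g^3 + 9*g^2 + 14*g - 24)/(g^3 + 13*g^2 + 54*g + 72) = (g - 1)/(g + 3)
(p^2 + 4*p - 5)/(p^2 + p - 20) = (p - 1)/(p - 4)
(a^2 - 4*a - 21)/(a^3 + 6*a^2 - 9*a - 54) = (a - 7)/(a^2 + 3*a - 18)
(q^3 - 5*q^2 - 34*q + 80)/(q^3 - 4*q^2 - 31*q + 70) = (q - 8)/(q - 7)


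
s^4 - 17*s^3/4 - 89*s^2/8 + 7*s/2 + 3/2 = (s - 6)*(s - 1/2)*(s + 1/4)*(s + 2)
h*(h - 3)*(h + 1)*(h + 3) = h^4 + h^3 - 9*h^2 - 9*h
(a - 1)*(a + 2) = a^2 + a - 2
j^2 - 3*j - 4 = (j - 4)*(j + 1)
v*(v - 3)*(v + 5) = v^3 + 2*v^2 - 15*v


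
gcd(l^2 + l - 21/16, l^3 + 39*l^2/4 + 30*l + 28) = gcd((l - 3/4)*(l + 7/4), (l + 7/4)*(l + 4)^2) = l + 7/4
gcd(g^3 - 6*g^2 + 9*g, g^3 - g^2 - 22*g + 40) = 1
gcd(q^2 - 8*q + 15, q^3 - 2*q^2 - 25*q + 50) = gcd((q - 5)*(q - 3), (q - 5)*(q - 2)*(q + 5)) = q - 5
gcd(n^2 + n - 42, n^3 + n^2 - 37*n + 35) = n + 7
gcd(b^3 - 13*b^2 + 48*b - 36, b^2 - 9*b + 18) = b - 6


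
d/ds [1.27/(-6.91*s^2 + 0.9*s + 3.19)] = (17.5514*s - 1.143)/(-6.91*s^2 + 0.9*s + 3.19)^2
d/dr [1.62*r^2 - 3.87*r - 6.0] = 3.24*r - 3.87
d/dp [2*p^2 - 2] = 4*p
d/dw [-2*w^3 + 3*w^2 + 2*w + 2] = -6*w^2 + 6*w + 2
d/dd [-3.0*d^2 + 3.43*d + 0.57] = 3.43 - 6.0*d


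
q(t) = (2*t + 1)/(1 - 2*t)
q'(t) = 2/(1 - 2*t) + 2*(2*t + 1)/(1 - 2*t)^2 = 4/(2*t - 1)^2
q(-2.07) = -0.61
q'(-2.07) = 0.15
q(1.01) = -2.96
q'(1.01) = 3.84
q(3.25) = -1.36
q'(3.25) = 0.13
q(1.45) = -2.05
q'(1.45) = 1.11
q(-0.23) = 0.37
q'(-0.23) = 1.88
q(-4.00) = -0.78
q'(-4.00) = 0.05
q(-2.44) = -0.66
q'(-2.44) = 0.12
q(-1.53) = -0.51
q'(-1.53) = 0.24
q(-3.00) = -0.71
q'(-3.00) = 0.08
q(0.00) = 1.00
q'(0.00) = 4.00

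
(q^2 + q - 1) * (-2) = -2*q^2 - 2*q + 2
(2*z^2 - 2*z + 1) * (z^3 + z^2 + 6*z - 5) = 2*z^5 + 11*z^3 - 21*z^2 + 16*z - 5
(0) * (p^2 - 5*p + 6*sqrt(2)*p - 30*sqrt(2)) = 0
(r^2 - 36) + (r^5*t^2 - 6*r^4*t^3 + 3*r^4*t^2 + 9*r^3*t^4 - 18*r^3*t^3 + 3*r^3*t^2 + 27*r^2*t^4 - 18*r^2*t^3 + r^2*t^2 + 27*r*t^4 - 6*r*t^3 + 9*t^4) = r^5*t^2 - 6*r^4*t^3 + 3*r^4*t^2 + 9*r^3*t^4 - 18*r^3*t^3 + 3*r^3*t^2 + 27*r^2*t^4 - 18*r^2*t^3 + r^2*t^2 + r^2 + 27*r*t^4 - 6*r*t^3 + 9*t^4 - 36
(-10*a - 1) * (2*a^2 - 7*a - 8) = -20*a^3 + 68*a^2 + 87*a + 8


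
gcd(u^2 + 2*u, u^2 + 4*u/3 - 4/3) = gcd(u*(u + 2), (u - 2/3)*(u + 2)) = u + 2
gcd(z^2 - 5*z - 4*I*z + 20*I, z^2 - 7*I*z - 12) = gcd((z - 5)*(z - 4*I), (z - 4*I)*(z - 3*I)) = z - 4*I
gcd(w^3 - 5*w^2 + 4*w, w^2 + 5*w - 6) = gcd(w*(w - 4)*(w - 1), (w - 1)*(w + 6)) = w - 1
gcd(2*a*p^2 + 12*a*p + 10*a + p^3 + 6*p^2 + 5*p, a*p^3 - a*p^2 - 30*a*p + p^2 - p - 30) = p + 5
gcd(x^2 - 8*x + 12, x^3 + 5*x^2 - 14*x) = x - 2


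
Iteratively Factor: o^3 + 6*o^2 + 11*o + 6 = (o + 3)*(o^2 + 3*o + 2) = (o + 2)*(o + 3)*(o + 1)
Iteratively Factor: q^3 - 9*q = (q - 3)*(q^2 + 3*q) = (q - 3)*(q + 3)*(q)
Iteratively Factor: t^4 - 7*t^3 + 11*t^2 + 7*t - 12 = (t + 1)*(t^3 - 8*t^2 + 19*t - 12) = (t - 4)*(t + 1)*(t^2 - 4*t + 3) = (t - 4)*(t - 1)*(t + 1)*(t - 3)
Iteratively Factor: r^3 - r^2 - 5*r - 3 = (r + 1)*(r^2 - 2*r - 3) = (r + 1)^2*(r - 3)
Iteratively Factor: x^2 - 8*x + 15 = (x - 3)*(x - 5)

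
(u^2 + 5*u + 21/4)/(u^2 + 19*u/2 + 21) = (u + 3/2)/(u + 6)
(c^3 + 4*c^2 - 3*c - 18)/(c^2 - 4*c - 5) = (-c^3 - 4*c^2 + 3*c + 18)/(-c^2 + 4*c + 5)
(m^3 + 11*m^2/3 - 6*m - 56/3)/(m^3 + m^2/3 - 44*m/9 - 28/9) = 3*(m + 4)/(3*m + 2)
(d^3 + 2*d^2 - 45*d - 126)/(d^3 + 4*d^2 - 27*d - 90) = (d - 7)/(d - 5)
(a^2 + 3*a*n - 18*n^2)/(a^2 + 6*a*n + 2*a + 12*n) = (a - 3*n)/(a + 2)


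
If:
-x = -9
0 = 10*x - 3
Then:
No Solution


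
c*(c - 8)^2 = c^3 - 16*c^2 + 64*c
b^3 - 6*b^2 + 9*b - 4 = (b - 4)*(b - 1)^2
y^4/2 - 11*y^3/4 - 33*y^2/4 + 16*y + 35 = (y/2 + 1)*(y - 7)*(y - 5/2)*(y + 2)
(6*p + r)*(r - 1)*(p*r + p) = 6*p^2*r^2 - 6*p^2 + p*r^3 - p*r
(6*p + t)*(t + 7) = 6*p*t + 42*p + t^2 + 7*t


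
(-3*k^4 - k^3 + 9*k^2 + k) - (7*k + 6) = -3*k^4 - k^3 + 9*k^2 - 6*k - 6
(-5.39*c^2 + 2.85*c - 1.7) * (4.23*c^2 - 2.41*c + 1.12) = -22.7997*c^4 + 25.0454*c^3 - 20.0963*c^2 + 7.289*c - 1.904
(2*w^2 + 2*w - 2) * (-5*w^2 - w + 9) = -10*w^4 - 12*w^3 + 26*w^2 + 20*w - 18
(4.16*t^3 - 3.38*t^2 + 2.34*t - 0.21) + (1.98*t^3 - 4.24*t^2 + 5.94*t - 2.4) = 6.14*t^3 - 7.62*t^2 + 8.28*t - 2.61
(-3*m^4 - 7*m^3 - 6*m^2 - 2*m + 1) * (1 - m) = 3*m^5 + 4*m^4 - m^3 - 4*m^2 - 3*m + 1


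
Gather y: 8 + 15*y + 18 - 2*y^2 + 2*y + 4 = -2*y^2 + 17*y + 30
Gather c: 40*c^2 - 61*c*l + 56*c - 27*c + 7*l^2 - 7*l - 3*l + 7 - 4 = 40*c^2 + c*(29 - 61*l) + 7*l^2 - 10*l + 3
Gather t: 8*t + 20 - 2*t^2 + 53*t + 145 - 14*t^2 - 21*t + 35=-16*t^2 + 40*t + 200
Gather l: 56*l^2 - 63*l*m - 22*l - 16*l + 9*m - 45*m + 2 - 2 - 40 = 56*l^2 + l*(-63*m - 38) - 36*m - 40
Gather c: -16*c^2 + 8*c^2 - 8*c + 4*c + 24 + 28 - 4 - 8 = -8*c^2 - 4*c + 40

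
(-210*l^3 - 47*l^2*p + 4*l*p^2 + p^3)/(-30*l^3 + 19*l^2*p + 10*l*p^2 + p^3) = (-7*l + p)/(-l + p)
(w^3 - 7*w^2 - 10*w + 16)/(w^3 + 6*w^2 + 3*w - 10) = (w - 8)/(w + 5)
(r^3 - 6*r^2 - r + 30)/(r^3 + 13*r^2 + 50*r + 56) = (r^2 - 8*r + 15)/(r^2 + 11*r + 28)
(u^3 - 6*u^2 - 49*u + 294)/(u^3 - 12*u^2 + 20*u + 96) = (u^2 - 49)/(u^2 - 6*u - 16)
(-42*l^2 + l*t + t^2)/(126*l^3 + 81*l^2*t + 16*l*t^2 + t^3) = (-6*l + t)/(18*l^2 + 9*l*t + t^2)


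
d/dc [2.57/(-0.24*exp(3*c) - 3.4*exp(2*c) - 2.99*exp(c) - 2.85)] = (1.8504*exp(2*c) + 17.476*exp(c) + 7.6843)*exp(c)/(0.24*exp(3*c) + 3.4*exp(2*c) + 2.99*exp(c) + 2.85)^2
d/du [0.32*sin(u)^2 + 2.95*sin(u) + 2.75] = (0.64*sin(u) + 2.95)*cos(u)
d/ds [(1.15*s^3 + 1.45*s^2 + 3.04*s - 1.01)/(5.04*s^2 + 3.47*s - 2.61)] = (5.796*s^4 + 7.981*s^3 - 19.2946*s^2 + 2.6118*s - 4.4297)/(25.4016*s^4 + 34.9776*s^3 - 14.2679*s^2 - 18.1134*s + 6.8121)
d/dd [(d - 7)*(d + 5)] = 2*d - 2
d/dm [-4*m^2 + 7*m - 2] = 7 - 8*m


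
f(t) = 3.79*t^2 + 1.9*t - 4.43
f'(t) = 7.58*t + 1.9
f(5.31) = 112.52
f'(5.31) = 42.15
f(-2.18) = 9.44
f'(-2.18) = -14.62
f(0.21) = -3.86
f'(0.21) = 3.49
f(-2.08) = 8.02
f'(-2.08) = -13.87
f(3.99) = 63.49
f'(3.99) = 32.14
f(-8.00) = 222.93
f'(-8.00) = -58.74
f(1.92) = 13.19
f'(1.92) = 16.45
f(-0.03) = -4.48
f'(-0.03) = 1.67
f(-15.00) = 819.82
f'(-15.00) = -111.80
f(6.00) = 143.41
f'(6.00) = 47.38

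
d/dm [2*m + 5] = 2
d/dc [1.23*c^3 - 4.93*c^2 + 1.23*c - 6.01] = 3.69*c^2 - 9.86*c + 1.23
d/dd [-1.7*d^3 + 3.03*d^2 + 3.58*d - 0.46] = -5.1*d^2 + 6.06*d + 3.58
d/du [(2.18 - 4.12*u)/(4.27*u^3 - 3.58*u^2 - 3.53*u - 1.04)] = (35.1848*u^3 - 42.6754*u^2 + 15.6088*u + 11.9802)/(18.2329*u^6 - 30.5732*u^5 - 17.3298*u^4 + 16.3932*u^3 + 19.9073*u^2 + 7.3424*u + 1.0816)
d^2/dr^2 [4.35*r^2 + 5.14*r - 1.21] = 8.70000000000000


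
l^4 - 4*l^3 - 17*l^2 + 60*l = l*(l - 5)*(l - 3)*(l + 4)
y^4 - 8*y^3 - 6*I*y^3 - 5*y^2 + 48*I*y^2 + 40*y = y*(y - 8)*(y - 5*I)*(y - I)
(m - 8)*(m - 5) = m^2 - 13*m + 40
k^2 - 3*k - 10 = (k - 5)*(k + 2)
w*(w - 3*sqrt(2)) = w^2 - 3*sqrt(2)*w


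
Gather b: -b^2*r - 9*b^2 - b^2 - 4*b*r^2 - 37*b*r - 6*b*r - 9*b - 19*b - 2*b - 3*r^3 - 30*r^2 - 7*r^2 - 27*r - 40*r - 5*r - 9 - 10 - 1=b^2*(-r - 10) + b*(-4*r^2 - 43*r - 30) - 3*r^3 - 37*r^2 - 72*r - 20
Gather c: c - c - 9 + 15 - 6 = 0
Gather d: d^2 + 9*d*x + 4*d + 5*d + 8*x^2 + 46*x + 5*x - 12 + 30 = d^2 + d*(9*x + 9) + 8*x^2 + 51*x + 18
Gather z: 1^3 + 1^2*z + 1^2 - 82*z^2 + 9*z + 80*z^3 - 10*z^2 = 80*z^3 - 92*z^2 + 10*z + 2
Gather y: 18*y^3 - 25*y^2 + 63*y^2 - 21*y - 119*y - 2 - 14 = 18*y^3 + 38*y^2 - 140*y - 16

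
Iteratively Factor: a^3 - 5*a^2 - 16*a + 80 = (a - 4)*(a^2 - a - 20) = (a - 4)*(a + 4)*(a - 5)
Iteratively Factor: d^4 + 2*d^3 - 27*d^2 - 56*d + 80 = (d + 4)*(d^3 - 2*d^2 - 19*d + 20) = (d - 5)*(d + 4)*(d^2 + 3*d - 4) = (d - 5)*(d + 4)^2*(d - 1)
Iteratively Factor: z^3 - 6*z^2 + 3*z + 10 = (z + 1)*(z^2 - 7*z + 10) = (z - 5)*(z + 1)*(z - 2)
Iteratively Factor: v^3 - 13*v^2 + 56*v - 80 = (v - 5)*(v^2 - 8*v + 16) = (v - 5)*(v - 4)*(v - 4)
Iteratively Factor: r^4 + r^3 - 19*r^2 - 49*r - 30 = (r - 5)*(r^3 + 6*r^2 + 11*r + 6) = (r - 5)*(r + 2)*(r^2 + 4*r + 3) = (r - 5)*(r + 2)*(r + 3)*(r + 1)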